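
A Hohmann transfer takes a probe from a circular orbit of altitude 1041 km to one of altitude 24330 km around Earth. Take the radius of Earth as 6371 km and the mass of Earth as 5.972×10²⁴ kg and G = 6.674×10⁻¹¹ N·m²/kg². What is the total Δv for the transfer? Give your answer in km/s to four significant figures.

Δv_total ≈ 3.331 km/s

μ = GM = 6.674×10⁻¹¹ × 5.972×10²⁴ = 3.986×10¹⁴ m³/s².
r₁ = 6371 + 1041 = 7412.0 km = 7.4120×10⁶ m.
r₂ = 6371 + 24330 = 30701 km = 3.0701×10⁷ m.
Transfer ellipse a_t = (r₁ + r₂)/2 = 1.906×10⁷ m.
At r₁: circular v_c1 = √(μ/r₁) = 7333 m/s; transfer-perigee v_p = √[μ(2/r₁ − 1/a_t)] = 9308 m/s.
Δv₁ = v_p − v_c1 = 1975 m/s.
At r₂: circular v_c2 = √(μ/r₂) = 3603 m/s; transfer-apogee v_a = √[μ(2/r₂ − 1/a_t)] = 2247 m/s.
Δv₂ = v_c2 − v_a = 1356 m/s.
Total Δv = Δv₁ + Δv₂ = 3331 m/s = 3.331 km/s.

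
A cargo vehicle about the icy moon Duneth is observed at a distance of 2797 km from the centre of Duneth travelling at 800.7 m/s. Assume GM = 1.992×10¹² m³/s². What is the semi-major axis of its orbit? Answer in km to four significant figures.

a ≈ 2543 km

r = 2.797×10⁶ m.
Specific orbital energy ε = v²/2 − μ/r = (800.7)²/2 − 1.992×10¹²/2.797×10⁶ = -3.916×10⁵ J/kg.
Since ε = −μ/(2a), a = −μ/(2ε) = 2.543×10⁶ m = 2543.2 km.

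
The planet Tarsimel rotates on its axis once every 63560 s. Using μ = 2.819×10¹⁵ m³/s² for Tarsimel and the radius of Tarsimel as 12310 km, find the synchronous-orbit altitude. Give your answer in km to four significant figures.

A synchronous orbit has period T, so by Kepler's third law a = (μT²/4π²)^(1/3).
μT²/4π² = 2.819×10¹⁵ × (6.356×10⁴)² / 39.48 = 2.885×10²³ m³.
a = 6.607×10⁷ m = 66075 km.
Altitude h = a − R = 66075 − 12310 = 53765 km.

h_sync ≈ 53760 km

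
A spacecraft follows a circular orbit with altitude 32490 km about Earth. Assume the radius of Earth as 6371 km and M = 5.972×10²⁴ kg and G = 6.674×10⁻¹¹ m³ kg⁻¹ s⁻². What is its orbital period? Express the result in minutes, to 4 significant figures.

μ = GM = 6.674×10⁻¹¹ × 5.972×10²⁴ = 3.986×10¹⁴ m³/s².
r = 6371 + 32490 = 38861 km = 3.8861×10⁷ m.
Kepler's third law: T = 2π√(r³/μ) = 2π√((3.886×10⁷)³ / 3.986×10¹⁴).
r³/μ = 1.472×10⁸ s², so T = 2π × 1.213×10⁴ = 7.624×10⁴ s.
Converting: 7.624×10⁴ s ÷ 60.00 = 1271 minutes.

T ≈ 1271 minutes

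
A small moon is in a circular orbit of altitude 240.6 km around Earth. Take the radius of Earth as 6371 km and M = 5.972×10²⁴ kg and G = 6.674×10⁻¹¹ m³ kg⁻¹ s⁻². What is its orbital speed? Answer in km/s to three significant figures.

μ = GM = 6.674×10⁻¹¹ × 5.972×10²⁴ = 3.986×10¹⁴ m³/s².
r = 6371 + 240.6 = 6611.6 km = 6.6116×10⁶ m.
For a circular orbit v = √(μ/r) = √(3.986×10¹⁴ / 6.612×10⁶) = √(6.028×10⁷) = 7764 m/s.
That is 7.764 km/s.

v ≈ 7.76 km/s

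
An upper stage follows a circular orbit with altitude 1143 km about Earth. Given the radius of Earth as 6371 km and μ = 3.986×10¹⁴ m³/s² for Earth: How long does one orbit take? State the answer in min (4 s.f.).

r = 6371 + 1143 = 7514.0 km = 7.5140×10⁶ m.
Kepler's third law: T = 2π√(r³/μ) = 2π√((7.514×10⁶)³ / 3.986×10¹⁴).
r³/μ = 1.064×10⁶ s², so T = 2π × 1.032×10³ = 6.482×10³ s.
Converting: 6.482×10³ s ÷ 60.00 = 108.0 min.

T ≈ 108.0 min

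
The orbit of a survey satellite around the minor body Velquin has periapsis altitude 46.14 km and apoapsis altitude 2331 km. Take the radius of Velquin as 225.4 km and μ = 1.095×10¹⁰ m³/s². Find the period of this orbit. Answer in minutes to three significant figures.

r_p = 225.4 + 46.14 = 271.54 km = 2.7154×10⁵ m.
r_a = 225.4 + 2331 = 2556.4 km = 2.5564×10⁶ m.
Semi-major axis a = (r_p + r_a)/2 = (271.54 + 2556.4)/2 = 1414.0 km = 1.414×10⁶ m.
By Kepler's third law T = 2π√(a³/μ) = 2π × 1.607×10⁴ = 1.010×10⁵ s.
= 1683 minutes.

T ≈ 1680 minutes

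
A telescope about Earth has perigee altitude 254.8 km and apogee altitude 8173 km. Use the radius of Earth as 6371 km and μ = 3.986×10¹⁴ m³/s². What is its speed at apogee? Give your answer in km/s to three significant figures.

r_p = 6371 + 254.8 = 6625.8 km = 6.6258×10⁶ m.
r_a = 6371 + 8173 = 14544 km = 1.4544×10⁷ m.
Semi-major axis a = (r_p + r_a)/2 = 10585 km = 1.058×10⁷ m.
Vis-viva: v² = μ(2/r − 1/a) = 3.986×10¹⁴ × (1.375×10⁻⁷ − 9.447×10⁻⁸) = 1.716×10⁷ m²/s².
v = 4142 m/s = 4.142 km/s.

v ≈ 4.14 km/s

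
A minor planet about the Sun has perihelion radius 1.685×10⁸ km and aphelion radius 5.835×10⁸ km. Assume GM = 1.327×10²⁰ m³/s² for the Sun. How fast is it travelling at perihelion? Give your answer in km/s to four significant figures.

v ≈ 34.96 km/s

Semi-major axis a = (r_p + r_a)/2 = 3.7600×10⁸ km = 3.760×10¹¹ m.
Vis-viva: v² = μ(2/r − 1/a) = 1.327×10²⁰ × (1.187×10⁻¹¹ − 2.660×10⁻¹²) = 1.222×10⁹ m²/s².
v = 34960 m/s = 34.96 km/s.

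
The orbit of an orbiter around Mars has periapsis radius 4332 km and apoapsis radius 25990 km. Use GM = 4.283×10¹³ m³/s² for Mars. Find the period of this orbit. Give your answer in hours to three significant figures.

T ≈ 15.7 hours

Semi-major axis a = (r_p + r_a)/2 = (4332.0 + 25990)/2 = 15161 km = 1.516×10⁷ m.
By Kepler's third law T = 2π√(a³/μ) = 2π × 9.020×10³ = 5.668×10⁴ s.
= 15.74 hours.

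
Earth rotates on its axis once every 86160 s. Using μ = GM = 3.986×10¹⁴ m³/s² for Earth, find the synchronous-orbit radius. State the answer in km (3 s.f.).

r_sync ≈ 42200 km

A synchronous orbit has period T, so by Kepler's third law a = (μT²/4π²)^(1/3).
μT²/4π² = 3.986×10¹⁴ × (8.616×10⁴)² / 39.48 = 7.495×10²² m³.
a = 4.216×10⁷ m = 42163 km.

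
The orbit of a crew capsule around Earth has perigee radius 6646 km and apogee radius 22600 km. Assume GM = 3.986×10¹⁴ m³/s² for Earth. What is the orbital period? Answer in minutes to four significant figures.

Semi-major axis a = (r_p + r_a)/2 = (6646.0 + 22600)/2 = 14623 km = 1.462×10⁷ m.
By Kepler's third law T = 2π√(a³/μ) = 2π × 2.801×10³ = 1.760×10⁴ s.
= 293.3 minutes.

T ≈ 293.3 minutes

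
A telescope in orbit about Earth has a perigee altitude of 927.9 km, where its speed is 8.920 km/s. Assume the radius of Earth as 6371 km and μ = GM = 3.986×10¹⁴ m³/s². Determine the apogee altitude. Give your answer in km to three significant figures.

apogee altitude ≈ 13200 km

r_p = 6371 + 927.9 = 7298.9 km = 7.299×10⁶ m.
Specific energy ε = v²/2 − μ/r = -1.483×10⁷ J/kg, so a = −μ/(2ε) = 1.344×10⁷ m.
The apsides satisfy r_p + r_a = 2a, so the apogee radius is 2a − r_p = 1.958×10⁷ m = 19583 km.
Apogee altitude = 19583 − 6371 = 13212 km.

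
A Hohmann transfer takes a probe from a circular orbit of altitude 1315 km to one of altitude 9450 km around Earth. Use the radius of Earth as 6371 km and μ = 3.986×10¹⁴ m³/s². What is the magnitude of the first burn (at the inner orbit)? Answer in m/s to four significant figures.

r₁ = 6371 + 1315 = 7686.0 km = 7.6860×10⁶ m.
r₂ = 6371 + 9450 = 15821 km = 1.5821×10⁷ m.
Transfer ellipse a_t = (r₁ + r₂)/2 = 1.175×10⁷ m.
At r₁: circular v_c1 = √(μ/r₁) = 7201 m/s; transfer-perigee v_p = √[μ(2/r₁ − 1/a_t)] = 8355 m/s.
Δv₁ = v_p − v_c1 = 1154 m/s.

Δv ≈ 1154 m/s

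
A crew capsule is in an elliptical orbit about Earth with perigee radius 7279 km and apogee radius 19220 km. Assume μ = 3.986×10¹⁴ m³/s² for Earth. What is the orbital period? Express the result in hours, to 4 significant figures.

Semi-major axis a = (r_p + r_a)/2 = (7279.0 + 19220)/2 = 13250 km = 1.325×10⁷ m.
By Kepler's third law T = 2π√(a³/μ) = 2π × 2.416×10³ = 1.518×10⁴ s.
= 4.216 hours.

T ≈ 4.216 hours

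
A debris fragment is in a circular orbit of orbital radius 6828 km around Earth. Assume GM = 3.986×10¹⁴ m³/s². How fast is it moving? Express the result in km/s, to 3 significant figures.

r = 6828 km = 6.828×10⁶ m.
For a circular orbit v = √(μ/r) = √(3.986×10¹⁴ / 6.828×10⁶) = √(5.838×10⁷) = 7641 m/s.
That is 7.641 km/s.

v ≈ 7.64 km/s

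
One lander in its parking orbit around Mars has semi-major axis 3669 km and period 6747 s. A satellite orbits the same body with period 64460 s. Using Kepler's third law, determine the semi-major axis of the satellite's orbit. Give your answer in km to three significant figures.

a₂ ≈ 16500 km

Kepler's third law: a³ ∝ T², so a₂ = a₁ (T₂/T₁)^(2/3).
T₂/T₁ = 9.554, (T₂/T₁)^(2/3) = 4.502.
a₂ = 3669 × 4.502 = 16520 km.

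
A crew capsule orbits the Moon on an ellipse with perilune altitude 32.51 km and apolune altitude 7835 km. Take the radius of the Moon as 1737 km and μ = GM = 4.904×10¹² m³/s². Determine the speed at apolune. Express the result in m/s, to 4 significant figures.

r_p = 1737 + 32.51 = 1769.5 km = 1.7695×10⁶ m.
r_a = 1737 + 7835 = 9572.0 km = 9.5720×10⁶ m.
Semi-major axis a = (r_p + r_a)/2 = 5670.8 km = 5.671×10⁶ m.
Vis-viva: v² = μ(2/r − 1/a) = 4.904×10¹² × (2.089×10⁻⁷ − 1.763×10⁻⁷) = 1.599×10⁵ m²/s².
v = 399.8 m/s.

v ≈ 399.8 m/s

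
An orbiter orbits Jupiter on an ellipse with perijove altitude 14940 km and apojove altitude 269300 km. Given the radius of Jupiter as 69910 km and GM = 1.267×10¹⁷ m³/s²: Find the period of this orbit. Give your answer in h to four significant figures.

r_p = 69910 + 14940 = 84850 km = 8.4850×10⁷ m.
r_a = 69910 + 269300 = 339210 km = 3.3921×10⁸ m.
Semi-major axis a = (r_p + r_a)/2 = (84850 + 3.3921×10⁵)/2 = 2.1203×10⁵ km = 2.120×10⁸ m.
By Kepler's third law T = 2π√(a³/μ) = 2π × 8.674×10³ = 5.450×10⁴ s.
= 15.14 h.

T ≈ 15.14 h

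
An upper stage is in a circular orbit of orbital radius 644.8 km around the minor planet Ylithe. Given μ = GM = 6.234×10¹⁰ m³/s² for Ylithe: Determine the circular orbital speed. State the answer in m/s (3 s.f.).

r = 644.8 km = 6.448×10⁵ m.
For a circular orbit v = √(μ/r) = √(6.234×10¹⁰ / 6.448×10⁵) = √(9.668×10⁴) = 310.9 m/s.

v ≈ 311 m/s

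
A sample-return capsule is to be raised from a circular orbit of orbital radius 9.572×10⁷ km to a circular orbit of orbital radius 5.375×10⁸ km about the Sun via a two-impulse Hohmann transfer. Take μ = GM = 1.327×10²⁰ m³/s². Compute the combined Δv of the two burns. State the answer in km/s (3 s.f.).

r₁ = 9.572×10⁷ km = 9.572×10¹⁰ m.
r₂ = 5.375×10⁸ km = 5.375×10¹¹ m.
Transfer ellipse a_t = (r₁ + r₂)/2 = 3.166×10¹¹ m.
At r₁: circular v_c1 = √(μ/r₁) = 37230 m/s; transfer-perihelion v_p = √[μ(2/r₁ − 1/a_t)] = 48510 m/s.
Δv₁ = v_p − v_c1 = 11280 m/s.
At r₂: circular v_c2 = √(μ/r₂) = 15710 m/s; transfer-aphelion v_a = √[μ(2/r₂ − 1/a_t)] = 8639 m/s.
Δv₂ = v_c2 − v_a = 7073 m/s.
Total Δv = Δv₁ + Δv₂ = 18350 m/s = 18.35 km/s.

Δv_total ≈ 18.4 km/s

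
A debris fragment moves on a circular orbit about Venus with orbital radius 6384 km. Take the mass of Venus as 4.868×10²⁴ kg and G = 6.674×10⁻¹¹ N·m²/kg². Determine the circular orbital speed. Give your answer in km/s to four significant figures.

μ = GM = 6.674×10⁻¹¹ × 4.868×10²⁴ = 3.249×10¹⁴ m³/s².
r = 6384 km = 6.384×10⁶ m.
For a circular orbit v = √(μ/r) = √(3.249×10¹⁴ / 6.384×10⁶) = √(5.089×10⁷) = 7134 m/s.
That is 7.134 km/s.

v ≈ 7.134 km/s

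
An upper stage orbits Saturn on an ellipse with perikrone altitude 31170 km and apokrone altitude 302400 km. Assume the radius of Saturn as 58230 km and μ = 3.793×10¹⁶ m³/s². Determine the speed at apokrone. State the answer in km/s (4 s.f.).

v ≈ 6.464 km/s

r_p = 58230 + 31170 = 89400 km = 8.9400×10⁷ m.
r_a = 58230 + 302400 = 360630 km = 3.6063×10⁸ m.
Semi-major axis a = (r_p + r_a)/2 = 2.2502×10⁵ km = 2.250×10⁸ m.
Vis-viva: v² = μ(2/r − 1/a) = 3.793×10¹⁶ × (5.546×10⁻⁹ − 4.444×10⁻⁹) = 4.179×10⁷ m²/s².
v = 6464 m/s = 6.464 km/s.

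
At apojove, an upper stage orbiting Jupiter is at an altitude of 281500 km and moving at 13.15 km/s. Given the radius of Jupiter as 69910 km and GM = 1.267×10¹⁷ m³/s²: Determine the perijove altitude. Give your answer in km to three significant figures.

r_a = 69910 + 281500 = 3.5141×10⁵ km = 3.514×10⁸ m.
Specific energy ε = v²/2 − μ/r = -2.741×10⁸ J/kg, so a = −μ/(2ε) = 2.311×10⁸ m.
The apsides satisfy r_p + r_a = 2a, so the perijove radius is 2a − r_a = 1.109×10⁸ m = 1.1085×10⁵ km.
Perijove altitude = 1.1085×10⁵ − 69910 = 40943 km.

perijove altitude ≈ 40900 km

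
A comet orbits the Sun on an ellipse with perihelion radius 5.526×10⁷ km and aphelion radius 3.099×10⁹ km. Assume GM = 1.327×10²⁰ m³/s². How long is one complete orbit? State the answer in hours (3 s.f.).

T ≈ 300000 hours

Semi-major axis a = (r_p + r_a)/2 = (5.5260×10⁷ + 3.0990×10⁹)/2 = 1.5771×10⁹ km = 1.577×10¹² m.
By Kepler's third law T = 2π√(a³/μ) = 2π × 1.719×10⁸ = 1.080×10⁹ s.
= 3.001×10⁵ hours.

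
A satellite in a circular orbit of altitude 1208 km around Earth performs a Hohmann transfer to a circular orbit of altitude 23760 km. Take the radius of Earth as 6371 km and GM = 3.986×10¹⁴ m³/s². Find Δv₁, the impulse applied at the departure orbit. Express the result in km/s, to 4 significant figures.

Δv ≈ 1.916 km/s

r₁ = 6371 + 1208 = 7579.0 km = 7.5790×10⁶ m.
r₂ = 6371 + 23760 = 30131 km = 3.0131×10⁷ m.
Transfer ellipse a_t = (r₁ + r₂)/2 = 1.886×10⁷ m.
At r₁: circular v_c1 = √(μ/r₁) = 7252 m/s; transfer-perigee v_p = √[μ(2/r₁ − 1/a_t)] = 9168 m/s.
Δv₁ = v_p − v_c1 = 1916 m/s.
= 1.916 km/s.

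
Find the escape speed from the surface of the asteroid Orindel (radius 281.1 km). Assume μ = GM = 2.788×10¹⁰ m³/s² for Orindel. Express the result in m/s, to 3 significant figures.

r = R = 2.811×10⁵ m.
Escape speed v_esc = √(2μ/r) = √(2 × 2.788×10¹⁰ / 2.811×10⁵) = √(1.984×10⁵) = 445.4 m/s.

v_esc ≈ 445 m/s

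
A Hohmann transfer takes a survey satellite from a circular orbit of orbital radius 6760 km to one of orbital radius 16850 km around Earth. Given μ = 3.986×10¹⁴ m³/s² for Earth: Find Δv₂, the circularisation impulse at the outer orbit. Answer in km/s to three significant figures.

r₁ = 6760 km = 6.760×10⁶ m.
r₂ = 16850 km = 1.685×10⁷ m.
Transfer ellipse a_t = (r₁ + r₂)/2 = 1.180×10⁷ m.
At r₁: circular v_c1 = √(μ/r₁) = 7679 m/s; transfer-perigee v_p = √[μ(2/r₁ − 1/a_t)] = 9174 m/s.
At r₂: circular v_c2 = √(μ/r₂) = 4864 m/s; transfer-apogee v_a = √[μ(2/r₂ − 1/a_t)] = 3681 m/s.
Δv₂ = v_c2 − v_a = 1183 m/s.
= 1.183 km/s.

Δv ≈ 1.18 km/s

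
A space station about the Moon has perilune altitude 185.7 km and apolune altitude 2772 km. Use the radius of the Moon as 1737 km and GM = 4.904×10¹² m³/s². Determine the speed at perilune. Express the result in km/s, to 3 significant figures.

v ≈ 1.89 km/s

r_p = 1737 + 185.7 = 1922.7 km = 1.9227×10⁶ m.
r_a = 1737 + 2772 = 4509.0 km = 4.5090×10⁶ m.
Semi-major axis a = (r_p + r_a)/2 = 3215.8 km = 3.216×10⁶ m.
Vis-viva: v² = μ(2/r − 1/a) = 4.904×10¹² × (1.040×10⁻⁶ − 3.110×10⁻⁷) = 3.576×10⁶ m²/s².
v = 1891 m/s = 1.891 km/s.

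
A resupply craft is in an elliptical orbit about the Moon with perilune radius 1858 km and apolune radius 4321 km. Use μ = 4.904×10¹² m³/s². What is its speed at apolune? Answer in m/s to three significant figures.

v ≈ 826 m/s

Semi-major axis a = (r_p + r_a)/2 = 3089.5 km = 3.090×10⁶ m.
Vis-viva: v² = μ(2/r − 1/a) = 4.904×10¹² × (4.629×10⁻⁷ − 3.237×10⁻⁷) = 6.825×10⁵ m²/s².
v = 826.2 m/s.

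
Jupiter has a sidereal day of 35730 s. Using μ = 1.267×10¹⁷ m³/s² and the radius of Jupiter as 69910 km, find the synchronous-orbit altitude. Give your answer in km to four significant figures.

h_sync ≈ 90110 km

A synchronous orbit has period T, so by Kepler's third law a = (μT²/4π²)^(1/3).
μT²/4π² = 1.267×10¹⁷ × (3.573×10⁴)² / 39.48 = 4.097×10²⁴ m³.
a = 1.600×10⁸ m = 1.6002×10⁵ km.
Altitude h = a − R = 1.6002×10⁵ − 69910 = 90105 km.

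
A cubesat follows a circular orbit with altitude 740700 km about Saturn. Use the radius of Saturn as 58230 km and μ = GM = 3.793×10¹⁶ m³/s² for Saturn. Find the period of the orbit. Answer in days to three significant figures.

r = 58230 + 740700 = 798930 km = 7.9893×10⁸ m.
Kepler's third law: T = 2π√(r³/μ) = 2π√((7.989×10⁸)³ / 3.793×10¹⁶).
r³/μ = 1.344×10¹⁰ s², so T = 2π × 1.160×10⁵ = 7.285×10⁵ s.
Converting: 7.285×10⁵ s ÷ 86400 = 8.432 days.

T ≈ 8.43 days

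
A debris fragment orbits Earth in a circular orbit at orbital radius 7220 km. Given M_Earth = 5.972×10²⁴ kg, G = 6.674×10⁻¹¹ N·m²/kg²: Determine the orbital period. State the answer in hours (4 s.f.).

μ = GM = 6.674×10⁻¹¹ × 5.972×10²⁴ = 3.986×10¹⁴ m³/s².
r = 7220 km = 7.220×10⁶ m.
Kepler's third law: T = 2π√(r³/μ) = 2π√((7.220×10⁶)³ / 3.986×10¹⁴).
r³/μ = 9.443×10⁵ s², so T = 2π × 9.717×10² = 6.106×10³ s.
Converting: 6.106×10³ s ÷ 3600 = 1.696 hours.

T ≈ 1.696 hours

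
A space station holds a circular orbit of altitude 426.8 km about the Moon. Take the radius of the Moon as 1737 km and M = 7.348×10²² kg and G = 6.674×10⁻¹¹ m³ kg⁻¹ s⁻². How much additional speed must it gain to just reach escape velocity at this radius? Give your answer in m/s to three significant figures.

μ = GM = 6.674×10⁻¹¹ × 7.348×10²² = 4.904×10¹² m³/s².
r = 1737 + 426.8 = 2163.8 km = 2.1638×10⁶ m.
Circular speed v_c = √(μ/r) = 1505 m/s.
Escape speed v_esc = √(2μ/r) = √2 × v_c = 2129 m/s.
Δv = v_esc − v_c = 623.6 m/s.

Δv ≈ 624 m/s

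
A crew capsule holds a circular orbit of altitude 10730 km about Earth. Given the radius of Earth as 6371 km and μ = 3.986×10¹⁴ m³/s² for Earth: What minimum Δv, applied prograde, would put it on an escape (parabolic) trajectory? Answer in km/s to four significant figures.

r = 6371 + 10730 = 17101 km = 1.7101×10⁷ m.
Circular speed v_c = √(μ/r) = 4828 m/s.
Escape speed v_esc = √(2μ/r) = √2 × v_c = 6828 m/s.
Δv = v_esc − v_c = 2000 m/s = 2.000 km/s.

Δv ≈ 2.000 km/s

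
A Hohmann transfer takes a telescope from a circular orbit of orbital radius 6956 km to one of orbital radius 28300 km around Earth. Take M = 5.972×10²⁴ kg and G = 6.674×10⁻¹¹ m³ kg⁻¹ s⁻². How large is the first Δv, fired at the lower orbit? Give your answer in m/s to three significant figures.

Δv ≈ 2020 m/s

μ = GM = 6.674×10⁻¹¹ × 5.972×10²⁴ = 3.986×10¹⁴ m³/s².
r₁ = 6956 km = 6.956×10⁶ m.
r₂ = 28300 km = 2.830×10⁷ m.
Transfer ellipse a_t = (r₁ + r₂)/2 = 1.763×10⁷ m.
At r₁: circular v_c1 = √(μ/r₁) = 7570 m/s; transfer-perigee v_p = √[μ(2/r₁ − 1/a_t)] = 9591 m/s.
Δv₁ = v_p − v_c1 = 2021 m/s.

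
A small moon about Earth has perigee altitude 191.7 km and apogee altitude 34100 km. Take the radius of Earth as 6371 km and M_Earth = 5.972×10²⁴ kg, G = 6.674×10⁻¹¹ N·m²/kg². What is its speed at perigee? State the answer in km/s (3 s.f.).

μ = GM = 6.674×10⁻¹¹ × 5.972×10²⁴ = 3.986×10¹⁴ m³/s².
r_p = 6371 + 191.7 = 6562.7 km = 6.5627×10⁶ m.
r_a = 6371 + 34100 = 40471 km = 4.0471×10⁷ m.
Semi-major axis a = (r_p + r_a)/2 = 23517 km = 2.352×10⁷ m.
Vis-viva: v² = μ(2/r − 1/a) = 3.986×10¹⁴ × (3.048×10⁻⁷ − 4.252×10⁻⁸) = 1.045×10⁸ m²/s².
v = 10220 m/s = 10.22 km/s.

v ≈ 10.2 km/s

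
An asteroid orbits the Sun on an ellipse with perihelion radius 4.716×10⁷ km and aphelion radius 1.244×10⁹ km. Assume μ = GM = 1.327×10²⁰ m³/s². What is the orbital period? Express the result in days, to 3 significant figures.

T ≈ 3270 days

Semi-major axis a = (r_p + r_a)/2 = (4.7160×10⁷ + 1.2440×10⁹)/2 = 6.4558×10⁸ km = 6.456×10¹¹ m.
By Kepler's third law T = 2π√(a³/μ) = 2π × 4.503×10⁷ = 2.829×10⁸ s.
= 3275 days.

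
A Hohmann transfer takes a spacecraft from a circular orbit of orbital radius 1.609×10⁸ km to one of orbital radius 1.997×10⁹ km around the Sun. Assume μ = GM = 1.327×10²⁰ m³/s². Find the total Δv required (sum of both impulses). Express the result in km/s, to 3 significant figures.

Δv_total ≈ 15.4 km/s

r₁ = 1.609×10⁸ km = 1.609×10¹¹ m.
r₂ = 1.997×10⁹ km = 1.997×10¹² m.
Transfer ellipse a_t = (r₁ + r₂)/2 = 1.079×10¹² m.
At r₁: circular v_c1 = √(μ/r₁) = 28720 m/s; transfer-perihelion v_p = √[μ(2/r₁ − 1/a_t)] = 39070 m/s.
Δv₁ = v_p − v_c1 = 10350 m/s.
At r₂: circular v_c2 = √(μ/r₂) = 8152 m/s; transfer-aphelion v_a = √[μ(2/r₂ − 1/a_t)] = 3148 m/s.
Δv₂ = v_c2 − v_a = 5004 m/s.
Total Δv = Δv₁ + Δv₂ = 15360 m/s = 15.36 km/s.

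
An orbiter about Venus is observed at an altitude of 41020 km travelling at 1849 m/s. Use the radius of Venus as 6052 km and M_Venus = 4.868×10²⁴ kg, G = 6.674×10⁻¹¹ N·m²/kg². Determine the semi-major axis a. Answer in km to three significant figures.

a ≈ 31300 km

μ = GM = 6.674×10⁻¹¹ × 4.868×10²⁴ = 3.249×10¹⁴ m³/s².
r = 6052 + 41020 = 47072 km = 4.707×10⁷ m.
Vis-viva rearranged: 1/a = 2/r − v²/μ = 4.249×10⁻⁸ − 1.052×10⁻⁸ = 3.197×10⁻⁸ m⁻¹.
a = 3.128×10⁷ m = 31284 km.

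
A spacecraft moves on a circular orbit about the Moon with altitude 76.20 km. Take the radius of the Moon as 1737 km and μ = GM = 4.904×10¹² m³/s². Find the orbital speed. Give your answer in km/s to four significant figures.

v ≈ 1.645 km/s

r = 1737 + 76.20 = 1813.2 km = 1.8132×10⁶ m.
For a circular orbit v = √(μ/r) = √(4.904×10¹² / 1.813×10⁶) = √(2.705×10⁶) = 1645 m/s.
That is 1.645 km/s.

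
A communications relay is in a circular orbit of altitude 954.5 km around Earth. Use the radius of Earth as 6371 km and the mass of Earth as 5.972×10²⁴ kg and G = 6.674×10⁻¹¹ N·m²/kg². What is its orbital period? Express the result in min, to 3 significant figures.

μ = GM = 6.674×10⁻¹¹ × 5.972×10²⁴ = 3.986×10¹⁴ m³/s².
r = 6371 + 954.5 = 7325.5 km = 7.3255×10⁶ m.
Kepler's third law: T = 2π√(r³/μ) = 2π√((7.326×10⁶)³ / 3.986×10¹⁴).
r³/μ = 9.863×10⁵ s², so T = 2π × 9.931×10² = 6.240×10³ s.
Converting: 6.240×10³ s ÷ 60.00 = 104.0 min.

T ≈ 104 min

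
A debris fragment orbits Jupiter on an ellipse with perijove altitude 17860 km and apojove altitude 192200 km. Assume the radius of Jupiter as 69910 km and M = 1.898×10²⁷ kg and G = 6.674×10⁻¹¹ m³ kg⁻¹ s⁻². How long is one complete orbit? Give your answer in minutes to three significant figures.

T ≈ 681 minutes

μ = GM = 6.674×10⁻¹¹ × 1.898×10²⁷ = 1.267×10¹⁷ m³/s².
r_p = 69910 + 17860 = 87770 km = 8.7770×10⁷ m.
r_a = 69910 + 192200 = 262110 km = 2.6211×10⁸ m.
Semi-major axis a = (r_p + r_a)/2 = (87770 + 2.6211×10⁵)/2 = 1.7494×10⁵ km = 1.749×10⁸ m.
By Kepler's third law T = 2π√(a³/μ) = 2π × 6.501×10³ = 4.085×10⁴ s.
= 680.8 minutes.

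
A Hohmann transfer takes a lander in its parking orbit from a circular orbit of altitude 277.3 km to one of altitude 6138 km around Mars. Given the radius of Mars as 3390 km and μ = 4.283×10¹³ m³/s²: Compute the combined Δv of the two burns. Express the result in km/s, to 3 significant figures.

r₁ = 3390 + 277.3 = 3667.3 km = 3.6673×10⁶ m.
r₂ = 3390 + 6138 = 9528.0 km = 9.5280×10⁶ m.
Transfer ellipse a_t = (r₁ + r₂)/2 = 6.598×10⁶ m.
At r₁: circular v_c1 = √(μ/r₁) = 3417 m/s; transfer-periapsis v_p = √[μ(2/r₁ − 1/a_t)] = 4107 m/s.
Δv₁ = v_p − v_c1 = 689.4 m/s.
At r₂: circular v_c2 = √(μ/r₂) = 2120 m/s; transfer-apoapsis v_a = √[μ(2/r₂ − 1/a_t)] = 1581 m/s.
Δv₂ = v_c2 − v_a = 539.5 m/s.
Total Δv = Δv₁ + Δv₂ = 1229 m/s = 1.229 km/s.

Δv_total ≈ 1.23 km/s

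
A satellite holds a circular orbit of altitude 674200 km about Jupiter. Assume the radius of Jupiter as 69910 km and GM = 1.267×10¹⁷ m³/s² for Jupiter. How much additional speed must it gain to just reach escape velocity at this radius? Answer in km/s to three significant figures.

Δv ≈ 5.40 km/s

r = 69910 + 674200 = 744110 km = 7.4411×10⁸ m.
Circular speed v_c = √(μ/r) = 13050 m/s.
Escape speed v_esc = √(2μ/r) = √2 × v_c = 18450 m/s.
Δv = v_esc − v_c = 5405 m/s = 5.405 km/s.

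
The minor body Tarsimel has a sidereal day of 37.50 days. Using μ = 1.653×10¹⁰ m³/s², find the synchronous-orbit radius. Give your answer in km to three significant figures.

T = 37.50 days = 3.240×10⁶ s.
A synchronous orbit has period T, so by Kepler's third law a = (μT²/4π²)^(1/3).
μT²/4π² = 1.653×10¹⁰ × (3.240×10⁶)² / 39.48 = 4.395×10²¹ m³.
a = 1.638×10⁷ m = 16381 km.

r_sync ≈ 16400 km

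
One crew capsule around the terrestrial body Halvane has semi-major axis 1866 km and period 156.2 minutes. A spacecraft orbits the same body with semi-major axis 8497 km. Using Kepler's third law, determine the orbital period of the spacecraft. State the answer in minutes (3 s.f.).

Kepler's third law: T² ∝ a³, so T₂ = T₁ (a₂/a₁)^(3/2).
a₂/a₁ = 4.554, (a₂/a₁)^(3/2) = 9.717.
T₂ = 156.2 × 9.717 = 1518 minutes.

T₂ ≈ 1520 minutes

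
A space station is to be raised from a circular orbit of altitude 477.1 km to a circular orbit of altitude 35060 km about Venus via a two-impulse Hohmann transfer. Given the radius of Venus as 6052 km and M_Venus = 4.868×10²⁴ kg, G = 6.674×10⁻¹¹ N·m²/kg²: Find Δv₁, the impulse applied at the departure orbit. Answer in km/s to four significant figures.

μ = GM = 6.674×10⁻¹¹ × 4.868×10²⁴ = 3.249×10¹⁴ m³/s².
r₁ = 6052 + 477.1 = 6529.1 km = 6.5291×10⁶ m.
r₂ = 6052 + 35060 = 41112 km = 4.1112×10⁷ m.
Transfer ellipse a_t = (r₁ + r₂)/2 = 2.382×10⁷ m.
At r₁: circular v_c1 = √(μ/r₁) = 7054 m/s; transfer-periapsis v_p = √[μ(2/r₁ − 1/a_t)] = 9267 m/s.
Δv₁ = v_p − v_c1 = 2213 m/s.
= 2.213 km/s.

Δv ≈ 2.213 km/s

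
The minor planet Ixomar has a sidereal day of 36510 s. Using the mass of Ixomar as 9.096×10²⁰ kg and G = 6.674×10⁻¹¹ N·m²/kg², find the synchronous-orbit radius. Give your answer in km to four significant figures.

μ = GM = 6.674×10⁻¹¹ × 9.096×10²⁰ = 6.071×10¹⁰ m³/s².
A synchronous orbit has period T, so by Kepler's third law a = (μT²/4π²)^(1/3).
μT²/4π² = 6.071×10¹⁰ × (3.651×10⁴)² / 39.48 = 2.050×10¹⁸ m³.
a = 1.270×10⁶ m = 1270.3 km.

r_sync ≈ 1270 km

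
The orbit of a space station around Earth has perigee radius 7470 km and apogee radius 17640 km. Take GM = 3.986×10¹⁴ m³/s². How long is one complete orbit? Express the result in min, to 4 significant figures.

Semi-major axis a = (r_p + r_a)/2 = (7470.0 + 17640)/2 = 12555 km = 1.256×10⁷ m.
By Kepler's third law T = 2π√(a³/μ) = 2π × 2.228×10³ = 1.400×10⁴ s.
= 233.3 min.

T ≈ 233.3 min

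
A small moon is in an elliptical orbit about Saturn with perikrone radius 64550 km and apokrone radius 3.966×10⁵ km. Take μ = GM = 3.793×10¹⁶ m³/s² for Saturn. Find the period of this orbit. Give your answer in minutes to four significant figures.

Semi-major axis a = (r_p + r_a)/2 = (64550 + 3.9660×10⁵)/2 = 2.3058×10⁵ km = 2.306×10⁸ m.
By Kepler's third law T = 2π√(a³/μ) = 2π × 1.798×10⁴ = 1.130×10⁵ s.
= 1883 minutes.

T ≈ 1883 minutes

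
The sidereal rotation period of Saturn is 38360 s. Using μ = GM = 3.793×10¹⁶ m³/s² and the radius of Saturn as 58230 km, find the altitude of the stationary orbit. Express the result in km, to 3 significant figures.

A synchronous orbit has period T, so by Kepler's third law a = (μT²/4π²)^(1/3).
μT²/4π² = 3.793×10¹⁶ × (3.836×10⁴)² / 39.48 = 1.414×10²⁴ m³.
a = 1.122×10⁸ m = 1.1223×10⁵ km.
Altitude h = a − R = 1.1223×10⁵ − 58230 = 54005 km.

h_sync ≈ 54000 km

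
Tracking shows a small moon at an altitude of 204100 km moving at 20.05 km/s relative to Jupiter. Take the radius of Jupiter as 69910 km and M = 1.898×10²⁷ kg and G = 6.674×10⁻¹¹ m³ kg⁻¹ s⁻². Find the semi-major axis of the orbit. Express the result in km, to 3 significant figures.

a ≈ 2.42×10⁵ km

μ = GM = 6.674×10⁻¹¹ × 1.898×10²⁷ = 1.267×10¹⁷ m³/s².
r = 69910 + 204100 = 2.7401×10⁵ km = 2.740×10⁸ m.
Specific orbital energy ε = v²/2 − μ/r = (20050)²/2 − 1.267×10¹⁷/2.740×10⁸ = -2.613×10⁸ J/kg.
Since ε = −μ/(2a), a = −μ/(2ε) = 2.424×10⁸ m = 2.4240×10⁵ km.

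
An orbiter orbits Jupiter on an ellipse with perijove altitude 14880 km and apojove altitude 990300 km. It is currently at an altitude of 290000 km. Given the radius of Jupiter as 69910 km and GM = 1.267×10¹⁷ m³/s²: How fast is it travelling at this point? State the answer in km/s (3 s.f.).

r_p = 69910 + 14880 = 84790 km = 8.4790×10⁷ m.
r_a = 69910 + 990300 = 1060200 km = 1.0602×10⁹ m.
r = 69910 + 290000 = 3.5991×10⁵ km = 3.599×10⁸ m.
Semi-major axis a = (r_p + r_a)/2 = 5.7250×10⁵ km = 5.725×10⁸ m.
Vis-viva: v² = μ(2/r − 1/a) = 1.267×10¹⁷ × (5.557×10⁻⁹ − 1.747×10⁻⁹) = 4.828×10⁸ m²/s².
v = 21970 m/s = 21.97 km/s.

v ≈ 22.0 km/s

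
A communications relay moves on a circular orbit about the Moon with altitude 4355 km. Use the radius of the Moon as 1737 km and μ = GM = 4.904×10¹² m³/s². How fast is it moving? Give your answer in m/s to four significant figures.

v ≈ 897.2 m/s

r = 1737 + 4355 = 6092.0 km = 6.0920×10⁶ m.
For a circular orbit v = √(μ/r) = √(4.904×10¹² / 6.092×10⁶) = √(8.050×10⁵) = 897.2 m/s.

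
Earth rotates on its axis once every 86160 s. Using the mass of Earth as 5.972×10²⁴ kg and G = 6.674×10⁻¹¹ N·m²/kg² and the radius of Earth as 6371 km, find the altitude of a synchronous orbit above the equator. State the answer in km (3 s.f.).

h_sync ≈ 35800 km

μ = GM = 6.674×10⁻¹¹ × 5.972×10²⁴ = 3.986×10¹⁴ m³/s².
A synchronous orbit has period T, so by Kepler's third law a = (μT²/4π²)^(1/3).
μT²/4π² = 3.986×10¹⁴ × (8.616×10⁴)² / 39.48 = 7.495×10²² m³.
a = 4.216×10⁷ m = 42162 km.
Altitude h = a − R = 42162 − 6371 = 35791 km.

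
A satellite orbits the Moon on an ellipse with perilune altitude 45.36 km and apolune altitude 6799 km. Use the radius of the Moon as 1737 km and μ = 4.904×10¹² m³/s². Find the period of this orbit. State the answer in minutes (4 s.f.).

r_p = 1737 + 45.36 = 1782.4 km = 1.7824×10⁶ m.
r_a = 1737 + 6799 = 8536.0 km = 8.5360×10⁶ m.
Semi-major axis a = (r_p + r_a)/2 = (1782.4 + 8536.0)/2 = 5159.2 km = 5.159×10⁶ m.
By Kepler's third law T = 2π√(a³/μ) = 2π × 5.292×10³ = 3.325×10⁴ s.
= 554.1 minutes.

T ≈ 554.1 minutes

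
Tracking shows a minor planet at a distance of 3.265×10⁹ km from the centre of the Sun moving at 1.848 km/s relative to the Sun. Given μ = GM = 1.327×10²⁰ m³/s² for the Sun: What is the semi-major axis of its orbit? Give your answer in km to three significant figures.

r = 3.265×10¹² m.
Specific orbital energy ε = v²/2 − μ/r = (1848)²/2 − 1.327×10²⁰/3.265×10¹² = -3.894×10⁷ J/kg.
Since ε = −μ/(2a), a = −μ/(2ε) = 1.704×10¹² m = 1.7041×10⁹ km.

a ≈ 1.70×10⁹ km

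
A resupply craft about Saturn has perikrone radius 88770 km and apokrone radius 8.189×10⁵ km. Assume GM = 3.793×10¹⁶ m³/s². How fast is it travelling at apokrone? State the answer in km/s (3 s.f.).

Semi-major axis a = (r_p + r_a)/2 = 4.5384×10⁵ km = 4.538×10⁸ m.
Vis-viva: v² = μ(2/r − 1/a) = 3.793×10¹⁶ × (2.442×10⁻⁹ − 2.203×10⁻⁹) = 9.060×10⁶ m²/s².
v = 3010 m/s = 3.010 km/s.

v ≈ 3.01 km/s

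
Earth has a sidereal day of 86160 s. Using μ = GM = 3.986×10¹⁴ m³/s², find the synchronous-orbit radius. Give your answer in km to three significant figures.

r_sync ≈ 42200 km

A synchronous orbit has period T, so by Kepler's third law a = (μT²/4π²)^(1/3).
μT²/4π² = 3.986×10¹⁴ × (8.616×10⁴)² / 39.48 = 7.495×10²² m³.
a = 4.216×10⁷ m = 42163 km.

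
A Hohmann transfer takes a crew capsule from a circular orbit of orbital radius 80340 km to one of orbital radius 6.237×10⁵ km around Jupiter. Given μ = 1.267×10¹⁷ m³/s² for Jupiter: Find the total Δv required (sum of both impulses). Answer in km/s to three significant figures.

Δv_total ≈ 20.6 km/s

r₁ = 80340 km = 8.034×10⁷ m.
r₂ = 6.237×10⁵ km = 6.237×10⁸ m.
Transfer ellipse a_t = (r₁ + r₂)/2 = 3.520×10⁸ m.
At r₁: circular v_c1 = √(μ/r₁) = 39710 m/s; transfer-perijove v_p = √[μ(2/r₁ − 1/a_t)] = 52860 m/s.
Δv₁ = v_p − v_c1 = 13150 m/s.
At r₂: circular v_c2 = √(μ/r₂) = 14250 m/s; transfer-apojove v_a = √[μ(2/r₂ − 1/a_t)] = 6809 m/s.
Δv₂ = v_c2 − v_a = 7444 m/s.
Total Δv = Δv₁ + Δv₂ = 20590 m/s = 20.59 km/s.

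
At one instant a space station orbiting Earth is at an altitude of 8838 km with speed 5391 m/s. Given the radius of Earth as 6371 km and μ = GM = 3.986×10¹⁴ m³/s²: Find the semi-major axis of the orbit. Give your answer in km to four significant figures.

r = 6371 + 8838 = 15209 km = 1.521×10⁷ m.
Specific orbital energy ε = v²/2 − μ/r = (5391)²/2 − 3.986×10¹⁴/1.521×10⁷ = -1.168×10⁷ J/kg.
Since ε = −μ/(2a), a = −μ/(2ε) = 1.707×10⁷ m = 17068 km.

a ≈ 17070 km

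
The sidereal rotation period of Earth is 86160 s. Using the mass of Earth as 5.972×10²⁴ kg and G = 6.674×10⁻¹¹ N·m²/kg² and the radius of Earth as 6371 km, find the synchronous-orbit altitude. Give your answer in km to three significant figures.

h_sync ≈ 35800 km

μ = GM = 6.674×10⁻¹¹ × 5.972×10²⁴ = 3.986×10¹⁴ m³/s².
A synchronous orbit has period T, so by Kepler's third law a = (μT²/4π²)^(1/3).
μT²/4π² = 3.986×10¹⁴ × (8.616×10⁴)² / 39.48 = 7.495×10²² m³.
a = 4.216×10⁷ m = 42162 km.
Altitude h = a − R = 42162 − 6371 = 35791 km.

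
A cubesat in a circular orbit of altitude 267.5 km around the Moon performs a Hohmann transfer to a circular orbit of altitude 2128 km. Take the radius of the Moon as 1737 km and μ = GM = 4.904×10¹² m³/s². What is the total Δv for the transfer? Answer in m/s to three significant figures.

Δv_total ≈ 426 m/s

r₁ = 1737 + 267.5 = 2004.5 km = 2.0045×10⁶ m.
r₂ = 1737 + 2128 = 3865.0 km = 3.8650×10⁶ m.
Transfer ellipse a_t = (r₁ + r₂)/2 = 2.935×10⁶ m.
At r₁: circular v_c1 = √(μ/r₁) = 1564 m/s; transfer-perilune v_p = √[μ(2/r₁ − 1/a_t)] = 1795 m/s.
Δv₁ = v_p − v_c1 = 230.9 m/s.
At r₂: circular v_c2 = √(μ/r₂) = 1126 m/s; transfer-apolune v_a = √[μ(2/r₂ − 1/a_t)] = 930.9 m/s.
Δv₂ = v_c2 − v_a = 195.5 m/s.
Total Δv = Δv₁ + Δv₂ = 426.3 m/s.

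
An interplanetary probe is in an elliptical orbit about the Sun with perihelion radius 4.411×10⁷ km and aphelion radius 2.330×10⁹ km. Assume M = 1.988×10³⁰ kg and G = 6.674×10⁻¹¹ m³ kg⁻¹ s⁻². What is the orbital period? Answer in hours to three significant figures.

μ = GM = 6.674×10⁻¹¹ × 1.988×10³⁰ = 1.327×10²⁰ m³/s².
Semi-major axis a = (r_p + r_a)/2 = (4.4110×10⁷ + 2.3300×10⁹)/2 = 1.1871×10⁹ km = 1.187×10¹² m.
By Kepler's third law T = 2π√(a³/μ) = 2π × 1.123×10⁸ = 7.055×10⁸ s.
= 1.960×10⁵ hours.

T ≈ 196000 hours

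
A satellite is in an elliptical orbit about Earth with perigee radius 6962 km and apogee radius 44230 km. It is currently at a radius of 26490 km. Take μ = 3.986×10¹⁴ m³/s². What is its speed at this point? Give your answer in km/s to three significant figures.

Semi-major axis a = (r_p + r_a)/2 = 25596 km = 2.560×10⁷ m.
Vis-viva: v² = μ(2/r − 1/a) = 3.986×10¹⁴ × (7.550×10⁻⁸ − 3.907×10⁻⁸) = 1.452×10⁷ m²/s².
v = 3811 m/s = 3.811 km/s.

v ≈ 3.81 km/s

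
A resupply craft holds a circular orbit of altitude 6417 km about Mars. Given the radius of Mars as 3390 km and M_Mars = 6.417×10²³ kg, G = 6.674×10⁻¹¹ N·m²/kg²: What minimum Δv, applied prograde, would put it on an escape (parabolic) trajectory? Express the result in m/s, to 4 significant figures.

Δv ≈ 865.6 m/s

μ = GM = 6.674×10⁻¹¹ × 6.417×10²³ = 4.283×10¹³ m³/s².
r = 3390 + 6417 = 9807.0 km = 9.8070×10⁶ m.
Circular speed v_c = √(μ/r) = 2090 m/s.
Escape speed v_esc = √(2μ/r) = √2 × v_c = 2955 m/s.
Δv = v_esc − v_c = 865.6 m/s.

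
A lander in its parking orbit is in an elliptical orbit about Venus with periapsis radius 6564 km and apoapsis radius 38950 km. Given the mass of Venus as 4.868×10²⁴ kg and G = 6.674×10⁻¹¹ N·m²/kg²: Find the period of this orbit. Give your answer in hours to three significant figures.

T ≈ 10.5 hours

μ = GM = 6.674×10⁻¹¹ × 4.868×10²⁴ = 3.249×10¹⁴ m³/s².
Semi-major axis a = (r_p + r_a)/2 = (6564.0 + 38950)/2 = 22757 km = 2.276×10⁷ m.
By Kepler's third law T = 2π√(a³/μ) = 2π × 6.023×10³ = 3.784×10⁴ s.
= 10.51 hours.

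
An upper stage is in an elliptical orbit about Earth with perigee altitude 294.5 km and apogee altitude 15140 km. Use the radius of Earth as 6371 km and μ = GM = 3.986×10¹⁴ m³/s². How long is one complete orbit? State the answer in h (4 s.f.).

T ≈ 4.623 h

r_p = 6371 + 294.5 = 6665.5 km = 6.6655×10⁶ m.
r_a = 6371 + 15140 = 21511 km = 2.1511×10⁷ m.
Semi-major axis a = (r_p + r_a)/2 = (6665.5 + 21511)/2 = 14088 km = 1.409×10⁷ m.
By Kepler's third law T = 2π√(a³/μ) = 2π × 2.649×10³ = 1.664×10⁴ s.
= 4.623 h.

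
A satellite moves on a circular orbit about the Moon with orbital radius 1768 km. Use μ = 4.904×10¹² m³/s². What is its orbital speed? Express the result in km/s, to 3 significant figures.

r = 1768 km = 1.768×10⁶ m.
For a circular orbit v = √(μ/r) = √(4.904×10¹² / 1.768×10⁶) = √(2.774×10⁶) = 1665 m/s.
That is 1.665 km/s.

v ≈ 1.67 km/s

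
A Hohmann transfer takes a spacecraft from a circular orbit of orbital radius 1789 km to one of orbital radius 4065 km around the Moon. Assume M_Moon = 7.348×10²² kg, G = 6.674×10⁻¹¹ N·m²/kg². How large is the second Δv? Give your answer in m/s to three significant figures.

μ = GM = 6.674×10⁻¹¹ × 7.348×10²² = 4.904×10¹² m³/s².
r₁ = 1789 km = 1.789×10⁶ m.
r₂ = 4065 km = 4.065×10⁶ m.
Transfer ellipse a_t = (r₁ + r₂)/2 = 2.927×10⁶ m.
At r₁: circular v_c1 = √(μ/r₁) = 1656 m/s; transfer-perilune v_p = √[μ(2/r₁ − 1/a_t)] = 1951 m/s.
At r₂: circular v_c2 = √(μ/r₂) = 1098 m/s; transfer-apolune v_a = √[μ(2/r₂ − 1/a_t)] = 858.7 m/s.
Δv₂ = v_c2 − v_a = 239.7 m/s.

Δv ≈ 240 m/s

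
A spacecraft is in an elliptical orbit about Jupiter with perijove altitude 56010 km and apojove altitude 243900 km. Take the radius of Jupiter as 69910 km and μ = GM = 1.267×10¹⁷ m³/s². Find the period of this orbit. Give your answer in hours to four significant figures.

T ≈ 15.99 hours

r_p = 69910 + 56010 = 125920 km = 1.2592×10⁸ m.
r_a = 69910 + 243900 = 313810 km = 3.1381×10⁸ m.
Semi-major axis a = (r_p + r_a)/2 = (1.2592×10⁵ + 3.1381×10⁵)/2 = 2.1986×10⁵ km = 2.199×10⁸ m.
By Kepler's third law T = 2π√(a³/μ) = 2π × 9.159×10³ = 5.755×10⁴ s.
= 15.99 hours.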